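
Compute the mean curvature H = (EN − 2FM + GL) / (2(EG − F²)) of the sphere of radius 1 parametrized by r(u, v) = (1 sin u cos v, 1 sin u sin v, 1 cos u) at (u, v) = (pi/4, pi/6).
H = -1

With E = 1, F = 0, G = sin(u)^2, L = -sin(u)/Abs(sin(u)), M = 0, N = -sin(u)^3/Abs(sin(u)), assemble
  H = (EN − 2FM + GL) / (2(EG − F²)) = -sin(u)/Abs(sin(u)).
At (u, v) = (pi/4, pi/6): H = -1.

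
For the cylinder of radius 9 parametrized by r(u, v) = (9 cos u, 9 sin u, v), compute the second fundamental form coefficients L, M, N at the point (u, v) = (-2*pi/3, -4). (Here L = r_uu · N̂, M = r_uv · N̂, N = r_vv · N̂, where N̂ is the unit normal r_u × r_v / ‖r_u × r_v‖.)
L = -9;  M = 0;  N = 0

Compute the unit normal N̂(u, v) = (cos(u), sin(u), 0), and the second partials r_uu, r_uv, r_vv. Take dot products:
  L(u, v) = r_uu · N̂ = -9,
  M(u, v) = r_uv · N̂ = 0,
  N(u, v) = r_vv · N̂ = 0.
Evaluating at (u, v) = (-2*pi/3, -4):
  L = -9, M = 0, N = 0.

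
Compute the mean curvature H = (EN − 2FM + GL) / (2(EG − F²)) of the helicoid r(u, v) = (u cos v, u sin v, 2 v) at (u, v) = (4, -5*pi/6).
H = 0

With E = 1, F = 0, G = u^2 + 4, L = 0, M = -2/sqrt(u^2 + 4), N = 0, assemble
  H = (EN − 2FM + GL) / (2(EG − F²)) = 0.
At (u, v) = (4, -5*pi/6): H = 0.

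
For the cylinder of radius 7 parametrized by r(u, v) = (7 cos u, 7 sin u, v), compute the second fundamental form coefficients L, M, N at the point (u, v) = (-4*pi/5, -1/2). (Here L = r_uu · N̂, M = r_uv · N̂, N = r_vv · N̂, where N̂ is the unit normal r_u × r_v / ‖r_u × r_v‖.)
L = -7;  M = 0;  N = 0

Compute the unit normal N̂(u, v) = (cos(u), sin(u), 0), and the second partials r_uu, r_uv, r_vv. Take dot products:
  L(u, v) = r_uu · N̂ = -7,
  M(u, v) = r_uv · N̂ = 0,
  N(u, v) = r_vv · N̂ = 0.
Evaluating at (u, v) = (-4*pi/5, -1/2):
  L = -7, M = 0, N = 0.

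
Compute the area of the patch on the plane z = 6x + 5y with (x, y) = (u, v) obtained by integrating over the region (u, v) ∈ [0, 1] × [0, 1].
Area = sqrt(62)

Area = ∫∫ √(EG − F²) du dv with √(EG − F²) = sqrt(62). Integrating over [0, 1] × [0, 1] gives sqrt(62).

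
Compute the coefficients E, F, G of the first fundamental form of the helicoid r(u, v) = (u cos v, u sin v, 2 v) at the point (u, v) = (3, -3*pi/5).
E = 1;  F = 0;  G = 13

Partials: r_u = (cos(v), sin(v), 0), r_v = (-u*sin(v), u*cos(v), 2). As functions of (u, v):
  E = r_u · r_u = 1,
  F = r_u · r_v = 0,
  G = r_v · r_v = u^2 + 4.
Evaluating at (u, v) = (3, -3*pi/5): E = 1, F = 0, G = 13.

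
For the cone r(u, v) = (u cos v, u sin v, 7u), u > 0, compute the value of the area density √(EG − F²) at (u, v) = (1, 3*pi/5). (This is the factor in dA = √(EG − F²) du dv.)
√(EG − F²)|_{(1, 3*pi/5)} = 5*sqrt(2)

E = 50, F = 0, G = u^2, so EG − F² = 50*u^2. Taking the positive square root: √(EG − F²) = 5*sqrt(2)*Abs(u). At (u, v) = (1, 3*pi/5): 5*sqrt(2).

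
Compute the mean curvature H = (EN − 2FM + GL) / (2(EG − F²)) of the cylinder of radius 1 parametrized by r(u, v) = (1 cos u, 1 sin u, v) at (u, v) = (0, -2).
H = -1/2

With E = 1, F = 0, G = 1, L = -1, M = 0, N = 0, assemble
  H = (EN − 2FM + GL) / (2(EG − F²)) = -1/2.
At (u, v) = (0, -2): H = -1/2.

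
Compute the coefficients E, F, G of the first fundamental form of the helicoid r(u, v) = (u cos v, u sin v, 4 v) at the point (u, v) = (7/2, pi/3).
E = 1;  F = 0;  G = 113/4

Partials: r_u = (cos(v), sin(v), 0), r_v = (-u*sin(v), u*cos(v), 4). As functions of (u, v):
  E = r_u · r_u = 1,
  F = r_u · r_v = 0,
  G = r_v · r_v = u^2 + 16.
Evaluating at (u, v) = (7/2, pi/3): E = 1, F = 0, G = 113/4.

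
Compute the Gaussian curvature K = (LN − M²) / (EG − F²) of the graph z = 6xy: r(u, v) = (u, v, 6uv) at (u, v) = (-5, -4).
K = -36/2181529

Coefficients of the first fundamental form: E = 36*v^2 + 1, F = 36*u*v, G = 36*u^2 + 1.
Coefficients of the second fundamental form: L = 0, M = 6/sqrt(36*u^2 + 36*v^2 + 1), N = 0.
Assemble K = (LN − M²)/(EG − F²) = -36/(1296*u^4 + 2592*u^2*v^2 + 72*u^2 + 1296*v^4 + 72*v^2 + 1). At (u, v) = (-5, -4): K = -36/2181529.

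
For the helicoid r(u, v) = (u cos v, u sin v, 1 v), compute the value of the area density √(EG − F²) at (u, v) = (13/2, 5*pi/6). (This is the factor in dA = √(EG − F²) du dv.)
√(EG − F²)|_{(13/2, 5*pi/6)} = sqrt(173)/2

E = 1, F = 0, G = u^2 + 1, so EG − F² = u^2 + 1. Taking the positive square root: √(EG − F²) = sqrt(u^2 + 1). At (u, v) = (13/2, 5*pi/6): sqrt(173)/2.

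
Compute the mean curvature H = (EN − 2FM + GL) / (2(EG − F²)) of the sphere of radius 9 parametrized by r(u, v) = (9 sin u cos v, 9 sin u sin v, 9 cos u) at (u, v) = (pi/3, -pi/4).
H = -1/9

With E = 81, F = 0, G = 81*sin(u)^2, L = -9*sin(u)/Abs(sin(u)), M = 0, N = -9*sin(u)^3/Abs(sin(u)), assemble
  H = (EN − 2FM + GL) / (2(EG − F²)) = -sin(u)/(9*Abs(sin(u))).
At (u, v) = (pi/3, -pi/4): H = -1/9.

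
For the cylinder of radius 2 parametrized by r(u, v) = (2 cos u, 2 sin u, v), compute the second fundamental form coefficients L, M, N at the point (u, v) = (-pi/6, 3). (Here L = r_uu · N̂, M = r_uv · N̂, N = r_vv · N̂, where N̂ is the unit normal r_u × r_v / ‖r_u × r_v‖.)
L = -2;  M = 0;  N = 0

Compute the unit normal N̂(u, v) = (cos(u), sin(u), 0), and the second partials r_uu, r_uv, r_vv. Take dot products:
  L(u, v) = r_uu · N̂ = -2,
  M(u, v) = r_uv · N̂ = 0,
  N(u, v) = r_vv · N̂ = 0.
Evaluating at (u, v) = (-pi/6, 3):
  L = -2, M = 0, N = 0.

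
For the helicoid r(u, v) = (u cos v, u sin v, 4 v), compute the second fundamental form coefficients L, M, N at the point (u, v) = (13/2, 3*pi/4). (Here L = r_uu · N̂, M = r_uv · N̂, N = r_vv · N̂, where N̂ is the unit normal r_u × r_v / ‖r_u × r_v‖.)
L = 0;  M = -8*sqrt(233)/233;  N = 0

Compute the unit normal N̂(u, v) = (4*sin(v)/sqrt(u^2 + 16), -4*cos(v)/sqrt(u^2 + 16), u/sqrt(u^2 + 16)), and the second partials r_uu, r_uv, r_vv. Take dot products:
  L(u, v) = r_uu · N̂ = 0,
  M(u, v) = r_uv · N̂ = -4/sqrt(u^2 + 16),
  N(u, v) = r_vv · N̂ = 0.
Evaluating at (u, v) = (13/2, 3*pi/4):
  L = 0, M = -8*sqrt(233)/233, N = 0.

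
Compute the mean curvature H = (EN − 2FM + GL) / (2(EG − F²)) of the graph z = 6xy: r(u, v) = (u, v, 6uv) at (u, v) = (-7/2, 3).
H = 567*sqrt(766)/146689

With E = 36*v^2 + 1, F = 36*u*v, G = 36*u^2 + 1, L = 0, M = 6/sqrt(36*u^2 + 36*v^2 + 1), N = 0, assemble
  H = (EN − 2FM + GL) / (2(EG − F²)) = -216*u*v/(36*u^2 + 36*v^2 + 1)^(3/2).
At (u, v) = (-7/2, 3): H = 567*sqrt(766)/146689.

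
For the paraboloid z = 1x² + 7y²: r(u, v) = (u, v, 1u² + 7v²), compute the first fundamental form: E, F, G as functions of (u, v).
E = 4*u^2 + 1;  F = 28*u*v;  G = 196*v^2 + 1

Compute partials: r_u = (1, 0, 2*u), r_v = (0, 1, 14*v). Then
  E = r_u · r_u = 4*u^2 + 1,
  F = r_u · r_v = 28*u*v,
  G = r_v · r_v = 196*v^2 + 1.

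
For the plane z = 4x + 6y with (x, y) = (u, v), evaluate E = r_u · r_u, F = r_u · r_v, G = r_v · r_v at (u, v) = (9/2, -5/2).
E = 17;  F = 24;  G = 37

Partials: r_u = (1, 0, 4), r_v = (0, 1, 6). As functions of (u, v):
  E = r_u · r_u = 17,
  F = r_u · r_v = 24,
  G = r_v · r_v = 37.
Evaluating at (u, v) = (9/2, -5/2): E = 17, F = 24, G = 37.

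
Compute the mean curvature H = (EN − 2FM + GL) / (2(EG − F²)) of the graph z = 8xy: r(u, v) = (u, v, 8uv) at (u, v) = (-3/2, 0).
H = 0

With E = 64*v^2 + 1, F = 64*u*v, G = 64*u^2 + 1, L = 0, M = 8/sqrt(64*u^2 + 64*v^2 + 1), N = 0, assemble
  H = (EN − 2FM + GL) / (2(EG − F²)) = -512*u*v/(64*u^2 + 64*v^2 + 1)^(3/2).
At (u, v) = (-3/2, 0): H = 0.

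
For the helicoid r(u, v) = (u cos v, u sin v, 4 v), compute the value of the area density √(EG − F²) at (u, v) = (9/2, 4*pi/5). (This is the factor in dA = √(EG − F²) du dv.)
√(EG − F²)|_{(9/2, 4*pi/5)} = sqrt(145)/2

E = 1, F = 0, G = u^2 + 16, so EG − F² = u^2 + 16. Taking the positive square root: √(EG − F²) = sqrt(u^2 + 16). At (u, v) = (9/2, 4*pi/5): sqrt(145)/2.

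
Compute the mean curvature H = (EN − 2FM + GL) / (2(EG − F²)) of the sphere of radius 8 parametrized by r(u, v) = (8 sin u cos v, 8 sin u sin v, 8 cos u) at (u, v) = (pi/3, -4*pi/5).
H = -1/8

With E = 64, F = 0, G = 64*sin(u)^2, L = -8*sin(u)/Abs(sin(u)), M = 0, N = -8*sin(u)^3/Abs(sin(u)), assemble
  H = (EN − 2FM + GL) / (2(EG − F²)) = -sin(u)/(8*Abs(sin(u))).
At (u, v) = (pi/3, -4*pi/5): H = -1/8.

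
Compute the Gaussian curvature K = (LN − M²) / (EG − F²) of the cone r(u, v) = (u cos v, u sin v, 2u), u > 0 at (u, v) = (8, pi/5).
K = 0

Coefficients of the first fundamental form: E = 5, F = 0, G = u^2.
Coefficients of the second fundamental form: L = 0, M = 0, N = 2*sqrt(5)*u^2/(5*Abs(u)).
Assemble K = (LN − M²)/(EG − F²) = 0. At (u, v) = (8, pi/5): K = 0.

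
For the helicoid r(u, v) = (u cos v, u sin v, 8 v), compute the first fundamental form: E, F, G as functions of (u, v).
E = 1;  F = 0;  G = u^2 + 64

Compute partials: r_u = (cos(v), sin(v), 0), r_v = (-u*sin(v), u*cos(v), 8). Then
  E = r_u · r_u = 1,
  F = r_u · r_v = 0,
  G = r_v · r_v = u^2 + 64.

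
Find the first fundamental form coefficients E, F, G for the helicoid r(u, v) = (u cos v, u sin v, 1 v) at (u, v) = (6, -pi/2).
E = 1;  F = 0;  G = 37

Partials: r_u = (cos(v), sin(v), 0), r_v = (-u*sin(v), u*cos(v), 1). As functions of (u, v):
  E = r_u · r_u = 1,
  F = r_u · r_v = 0,
  G = r_v · r_v = u^2 + 1.
Evaluating at (u, v) = (6, -pi/2): E = 1, F = 0, G = 37.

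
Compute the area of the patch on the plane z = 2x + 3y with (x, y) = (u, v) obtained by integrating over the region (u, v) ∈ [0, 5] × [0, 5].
Area = 25*sqrt(14)

Area = ∫∫ √(EG − F²) du dv with √(EG − F²) = sqrt(14). Integrating over [0, 5] × [0, 5] gives 25*sqrt(14).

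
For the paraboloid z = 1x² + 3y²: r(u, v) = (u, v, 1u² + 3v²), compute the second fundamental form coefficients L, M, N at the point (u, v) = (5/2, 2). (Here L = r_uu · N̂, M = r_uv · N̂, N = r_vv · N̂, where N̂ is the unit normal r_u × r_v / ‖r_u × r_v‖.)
L = sqrt(170)/85;  M = 0;  N = 3*sqrt(170)/85

Compute the unit normal N̂(u, v) = (-2*u/sqrt(4*u^2 + 36*v^2 + 1), -6*v/sqrt(4*u^2 + 36*v^2 + 1), 1/sqrt(4*u^2 + 36*v^2 + 1)), and the second partials r_uu, r_uv, r_vv. Take dot products:
  L(u, v) = r_uu · N̂ = 2/sqrt(4*u^2 + 36*v^2 + 1),
  M(u, v) = r_uv · N̂ = 0,
  N(u, v) = r_vv · N̂ = 6/sqrt(4*u^2 + 36*v^2 + 1).
Evaluating at (u, v) = (5/2, 2):
  L = sqrt(170)/85, M = 0, N = 3*sqrt(170)/85.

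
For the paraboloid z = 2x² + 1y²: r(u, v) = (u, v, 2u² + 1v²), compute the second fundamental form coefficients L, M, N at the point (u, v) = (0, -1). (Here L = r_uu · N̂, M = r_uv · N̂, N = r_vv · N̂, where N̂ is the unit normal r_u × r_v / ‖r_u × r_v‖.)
L = 4*sqrt(5)/5;  M = 0;  N = 2*sqrt(5)/5

Compute the unit normal N̂(u, v) = (-4*u/sqrt(16*u^2 + 4*v^2 + 1), -2*v/sqrt(16*u^2 + 4*v^2 + 1), 1/sqrt(16*u^2 + 4*v^2 + 1)), and the second partials r_uu, r_uv, r_vv. Take dot products:
  L(u, v) = r_uu · N̂ = 4/sqrt(16*u^2 + 4*v^2 + 1),
  M(u, v) = r_uv · N̂ = 0,
  N(u, v) = r_vv · N̂ = 2/sqrt(16*u^2 + 4*v^2 + 1).
Evaluating at (u, v) = (0, -1):
  L = 4*sqrt(5)/5, M = 0, N = 2*sqrt(5)/5.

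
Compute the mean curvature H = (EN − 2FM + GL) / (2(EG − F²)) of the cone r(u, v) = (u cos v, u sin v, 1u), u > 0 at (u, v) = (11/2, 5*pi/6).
H = sqrt(2)/22

With E = 2, F = 0, G = u^2, L = 0, M = 0, N = sqrt(2)*u^2/(2*Abs(u)), assemble
  H = (EN − 2FM + GL) / (2(EG − F²)) = sqrt(2)/(4*Abs(u)).
At (u, v) = (11/2, 5*pi/6): H = sqrt(2)/22.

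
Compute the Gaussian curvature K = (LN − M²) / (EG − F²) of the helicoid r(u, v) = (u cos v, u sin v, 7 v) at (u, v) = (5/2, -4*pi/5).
K = -784/48841

Coefficients of the first fundamental form: E = 1, F = 0, G = u^2 + 49.
Coefficients of the second fundamental form: L = 0, M = -7/sqrt(u^2 + 49), N = 0.
Assemble K = (LN − M²)/(EG − F²) = -49/(u^2 + 49)^2. At (u, v) = (5/2, -4*pi/5): K = -784/48841.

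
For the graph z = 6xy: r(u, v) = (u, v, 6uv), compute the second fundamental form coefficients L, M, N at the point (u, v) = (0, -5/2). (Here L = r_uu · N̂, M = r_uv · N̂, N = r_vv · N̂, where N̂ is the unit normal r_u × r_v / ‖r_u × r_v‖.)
L = 0;  M = 3*sqrt(226)/113;  N = 0

Compute the unit normal N̂(u, v) = (-6*v/sqrt(36*u^2 + 36*v^2 + 1), -6*u/sqrt(36*u^2 + 36*v^2 + 1), 1/sqrt(36*u^2 + 36*v^2 + 1)), and the second partials r_uu, r_uv, r_vv. Take dot products:
  L(u, v) = r_uu · N̂ = 0,
  M(u, v) = r_uv · N̂ = 6/sqrt(36*u^2 + 36*v^2 + 1),
  N(u, v) = r_vv · N̂ = 0.
Evaluating at (u, v) = (0, -5/2):
  L = 0, M = 3*sqrt(226)/113, N = 0.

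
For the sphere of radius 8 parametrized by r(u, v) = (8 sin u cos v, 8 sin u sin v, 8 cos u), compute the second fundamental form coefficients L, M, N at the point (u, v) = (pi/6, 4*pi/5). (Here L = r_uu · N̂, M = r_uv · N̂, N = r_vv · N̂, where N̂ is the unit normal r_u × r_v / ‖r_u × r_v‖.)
L = -8;  M = 0;  N = -2

Compute the unit normal N̂(u, v) = (sin(u)^2*cos(v)/Abs(sin(u)), sin(u)^2*sin(v)/Abs(sin(u)), sin(2*u)/(2*Abs(sin(u)))), and the second partials r_uu, r_uv, r_vv. Take dot products:
  L(u, v) = r_uu · N̂ = -8*sin(u)/Abs(sin(u)),
  M(u, v) = r_uv · N̂ = 0,
  N(u, v) = r_vv · N̂ = -8*sin(u)^3/Abs(sin(u)).
Evaluating at (u, v) = (pi/6, 4*pi/5):
  L = -8, M = 0, N = -2.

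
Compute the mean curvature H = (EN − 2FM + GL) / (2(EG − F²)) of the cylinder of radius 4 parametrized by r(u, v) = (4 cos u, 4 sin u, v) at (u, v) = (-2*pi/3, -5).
H = -1/8

With E = 16, F = 0, G = 1, L = -4, M = 0, N = 0, assemble
  H = (EN − 2FM + GL) / (2(EG − F²)) = -1/8.
At (u, v) = (-2*pi/3, -5): H = -1/8.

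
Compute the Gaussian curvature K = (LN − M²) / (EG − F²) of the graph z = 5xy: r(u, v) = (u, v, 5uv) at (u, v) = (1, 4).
K = -25/181476

Coefficients of the first fundamental form: E = 25*v^2 + 1, F = 25*u*v, G = 25*u^2 + 1.
Coefficients of the second fundamental form: L = 0, M = 5/sqrt(25*u^2 + 25*v^2 + 1), N = 0.
Assemble K = (LN − M²)/(EG − F²) = -25/(625*u^4 + 1250*u^2*v^2 + 50*u^2 + 625*v^4 + 50*v^2 + 1). At (u, v) = (1, 4): K = -25/181476.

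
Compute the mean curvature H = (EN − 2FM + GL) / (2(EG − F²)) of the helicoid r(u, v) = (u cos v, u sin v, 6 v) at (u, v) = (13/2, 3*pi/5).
H = 0

With E = 1, F = 0, G = u^2 + 36, L = 0, M = -6/sqrt(u^2 + 36), N = 0, assemble
  H = (EN − 2FM + GL) / (2(EG − F²)) = 0.
At (u, v) = (13/2, 3*pi/5): H = 0.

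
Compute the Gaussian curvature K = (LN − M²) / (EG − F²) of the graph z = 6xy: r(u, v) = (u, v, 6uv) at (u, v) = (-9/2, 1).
K = -9/146689

Coefficients of the first fundamental form: E = 36*v^2 + 1, F = 36*u*v, G = 36*u^2 + 1.
Coefficients of the second fundamental form: L = 0, M = 6/sqrt(36*u^2 + 36*v^2 + 1), N = 0.
Assemble K = (LN − M²)/(EG − F²) = -36/(1296*u^4 + 2592*u^2*v^2 + 72*u^2 + 1296*v^4 + 72*v^2 + 1). At (u, v) = (-9/2, 1): K = -9/146689.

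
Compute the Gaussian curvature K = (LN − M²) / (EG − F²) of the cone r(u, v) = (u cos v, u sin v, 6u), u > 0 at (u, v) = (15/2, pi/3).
K = 0

Coefficients of the first fundamental form: E = 37, F = 0, G = u^2.
Coefficients of the second fundamental form: L = 0, M = 0, N = 6*sqrt(37)*u^2/(37*Abs(u)).
Assemble K = (LN − M²)/(EG − F²) = 0. At (u, v) = (15/2, pi/3): K = 0.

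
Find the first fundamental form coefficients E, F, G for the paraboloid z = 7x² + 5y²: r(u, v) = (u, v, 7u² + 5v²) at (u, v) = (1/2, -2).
E = 50;  F = -140;  G = 401

Partials: r_u = (1, 0, 14*u), r_v = (0, 1, 10*v). As functions of (u, v):
  E = r_u · r_u = 196*u^2 + 1,
  F = r_u · r_v = 140*u*v,
  G = r_v · r_v = 100*v^2 + 1.
Evaluating at (u, v) = (1/2, -2): E = 50, F = -140, G = 401.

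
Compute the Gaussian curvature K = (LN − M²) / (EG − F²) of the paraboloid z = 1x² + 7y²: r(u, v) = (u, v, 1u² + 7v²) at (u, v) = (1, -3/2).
K = 7/49729

Coefficients of the first fundamental form: E = 4*u^2 + 1, F = 28*u*v, G = 196*v^2 + 1.
Coefficients of the second fundamental form: L = 2/sqrt(4*u^2 + 196*v^2 + 1), M = 0, N = 14/sqrt(4*u^2 + 196*v^2 + 1).
Assemble K = (LN − M²)/(EG − F²) = 28/(16*u^4 + 1568*u^2*v^2 + 8*u^2 + 38416*v^4 + 392*v^2 + 1). At (u, v) = (1, -3/2): K = 7/49729.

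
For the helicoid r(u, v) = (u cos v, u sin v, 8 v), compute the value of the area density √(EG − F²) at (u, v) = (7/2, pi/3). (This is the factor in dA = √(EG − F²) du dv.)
√(EG − F²)|_{(7/2, pi/3)} = sqrt(305)/2

E = 1, F = 0, G = u^2 + 64, so EG − F² = u^2 + 64. Taking the positive square root: √(EG − F²) = sqrt(u^2 + 64). At (u, v) = (7/2, pi/3): sqrt(305)/2.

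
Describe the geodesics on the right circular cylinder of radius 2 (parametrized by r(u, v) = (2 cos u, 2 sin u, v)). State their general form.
The cylinder is flat (K = 0) and locally isometric to the plane via the development (u, v) ↦ (2 u, v). Geodesics are the pre-images of straight lines: circles (v constant), vertical lines (u constant), and helices (v = c · u + d) for constants c, d.

A right cylinder has E = 2², F = 0, G = 1, so EG − F² = 2², and L = −2, M = N = 0, giving K = (LN − M²)/(EG − F²) = 0 everywhere. A flat surface is locally isometric to the Euclidean plane via the map (u, v) ↦ (2 u, v). Straight lines in the (x̃, ỹ) plane pull back to: (a) horizontal circles (v = const), (b) vertical generators (u = const), and (c) helices (2 u tan θ = v, i.e. v = c · u + d).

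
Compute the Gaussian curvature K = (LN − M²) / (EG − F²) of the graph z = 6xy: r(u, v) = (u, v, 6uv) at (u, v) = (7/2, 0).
K = -9/48841

Coefficients of the first fundamental form: E = 36*v^2 + 1, F = 36*u*v, G = 36*u^2 + 1.
Coefficients of the second fundamental form: L = 0, M = 6/sqrt(36*u^2 + 36*v^2 + 1), N = 0.
Assemble K = (LN − M²)/(EG − F²) = -36/(1296*u^4 + 2592*u^2*v^2 + 72*u^2 + 1296*v^4 + 72*v^2 + 1). At (u, v) = (7/2, 0): K = -9/48841.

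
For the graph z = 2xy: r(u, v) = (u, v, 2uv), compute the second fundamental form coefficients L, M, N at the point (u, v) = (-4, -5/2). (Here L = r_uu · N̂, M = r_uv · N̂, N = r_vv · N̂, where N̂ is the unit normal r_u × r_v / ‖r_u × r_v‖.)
L = 0;  M = sqrt(10)/15;  N = 0

Compute the unit normal N̂(u, v) = (-2*v/sqrt(4*u^2 + 4*v^2 + 1), -2*u/sqrt(4*u^2 + 4*v^2 + 1), 1/sqrt(4*u^2 + 4*v^2 + 1)), and the second partials r_uu, r_uv, r_vv. Take dot products:
  L(u, v) = r_uu · N̂ = 0,
  M(u, v) = r_uv · N̂ = 2/sqrt(4*u^2 + 4*v^2 + 1),
  N(u, v) = r_vv · N̂ = 0.
Evaluating at (u, v) = (-4, -5/2):
  L = 0, M = sqrt(10)/15, N = 0.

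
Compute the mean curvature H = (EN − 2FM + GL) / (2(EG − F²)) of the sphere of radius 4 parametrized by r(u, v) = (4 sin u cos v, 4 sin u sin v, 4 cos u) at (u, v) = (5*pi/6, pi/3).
H = -1/4

With E = 16, F = 0, G = 16*sin(u)^2, L = -4*sin(u)/Abs(sin(u)), M = 0, N = -4*sin(u)^3/Abs(sin(u)), assemble
  H = (EN − 2FM + GL) / (2(EG − F²)) = -sin(u)/(4*Abs(sin(u))).
At (u, v) = (5*pi/6, pi/3): H = -1/4.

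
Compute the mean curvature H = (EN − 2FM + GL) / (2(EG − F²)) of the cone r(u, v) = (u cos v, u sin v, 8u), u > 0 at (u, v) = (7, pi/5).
H = 4*sqrt(65)/455

With E = 65, F = 0, G = u^2, L = 0, M = 0, N = 8*sqrt(65)*u^2/(65*Abs(u)), assemble
  H = (EN − 2FM + GL) / (2(EG − F²)) = 4*sqrt(65)/(65*Abs(u)).
At (u, v) = (7, pi/5): H = 4*sqrt(65)/455.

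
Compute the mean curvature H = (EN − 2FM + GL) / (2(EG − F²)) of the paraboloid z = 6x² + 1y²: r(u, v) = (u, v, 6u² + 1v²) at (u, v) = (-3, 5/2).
H = 1453*sqrt(1322)/1747684

With E = 144*u^2 + 1, F = 24*u*v, G = 4*v^2 + 1, L = 12/sqrt(144*u^2 + 4*v^2 + 1), M = 0, N = 2/sqrt(144*u^2 + 4*v^2 + 1), assemble
  H = (EN − 2FM + GL) / (2(EG − F²)) = (144*u^2 + 24*v^2 + 7)/(144*u^2 + 4*v^2 + 1)^(3/2).
At (u, v) = (-3, 5/2): H = 1453*sqrt(1322)/1747684.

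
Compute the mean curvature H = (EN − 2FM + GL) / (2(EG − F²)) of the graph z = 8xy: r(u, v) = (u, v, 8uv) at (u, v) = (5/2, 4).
H = -1024*sqrt(57)/81225

With E = 64*v^2 + 1, F = 64*u*v, G = 64*u^2 + 1, L = 0, M = 8/sqrt(64*u^2 + 64*v^2 + 1), N = 0, assemble
  H = (EN − 2FM + GL) / (2(EG − F²)) = -512*u*v/(64*u^2 + 64*v^2 + 1)^(3/2).
At (u, v) = (5/2, 4): H = -1024*sqrt(57)/81225.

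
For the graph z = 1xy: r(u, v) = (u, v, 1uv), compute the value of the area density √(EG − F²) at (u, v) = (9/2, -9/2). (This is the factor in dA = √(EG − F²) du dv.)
√(EG − F²)|_{(9/2, -9/2)} = sqrt(166)/2

E = v^2 + 1, F = u*v, G = u^2 + 1, so EG − F² = u^2 + v^2 + 1. Taking the positive square root: √(EG − F²) = sqrt(u^2 + v^2 + 1). At (u, v) = (9/2, -9/2): sqrt(166)/2.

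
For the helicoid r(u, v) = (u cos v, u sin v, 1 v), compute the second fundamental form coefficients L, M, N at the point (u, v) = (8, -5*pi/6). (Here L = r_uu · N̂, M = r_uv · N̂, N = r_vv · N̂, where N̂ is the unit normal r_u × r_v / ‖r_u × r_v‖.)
L = 0;  M = -sqrt(65)/65;  N = 0

Compute the unit normal N̂(u, v) = (sin(v)/sqrt(u^2 + 1), -cos(v)/sqrt(u^2 + 1), u/sqrt(u^2 + 1)), and the second partials r_uu, r_uv, r_vv. Take dot products:
  L(u, v) = r_uu · N̂ = 0,
  M(u, v) = r_uv · N̂ = -1/sqrt(u^2 + 1),
  N(u, v) = r_vv · N̂ = 0.
Evaluating at (u, v) = (8, -5*pi/6):
  L = 0, M = -sqrt(65)/65, N = 0.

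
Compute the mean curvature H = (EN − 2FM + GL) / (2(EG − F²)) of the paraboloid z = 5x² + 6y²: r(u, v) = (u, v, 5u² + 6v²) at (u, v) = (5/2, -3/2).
H = 5381*sqrt(38)/180500

With E = 100*u^2 + 1, F = 120*u*v, G = 144*v^2 + 1, L = 10/sqrt(100*u^2 + 144*v^2 + 1), M = 0, N = 12/sqrt(100*u^2 + 144*v^2 + 1), assemble
  H = (EN − 2FM + GL) / (2(EG − F²)) = (600*u^2 + 720*v^2 + 11)/(100*u^2 + 144*v^2 + 1)^(3/2).
At (u, v) = (5/2, -3/2): H = 5381*sqrt(38)/180500.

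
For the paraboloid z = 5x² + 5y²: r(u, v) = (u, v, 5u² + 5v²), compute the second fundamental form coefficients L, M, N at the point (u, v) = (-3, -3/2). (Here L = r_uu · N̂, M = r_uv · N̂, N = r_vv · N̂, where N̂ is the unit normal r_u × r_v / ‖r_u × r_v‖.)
L = 5*sqrt(1126)/563;  M = 0;  N = 5*sqrt(1126)/563

Compute the unit normal N̂(u, v) = (-10*u/sqrt(100*u^2 + 100*v^2 + 1), -10*v/sqrt(100*u^2 + 100*v^2 + 1), 1/sqrt(100*u^2 + 100*v^2 + 1)), and the second partials r_uu, r_uv, r_vv. Take dot products:
  L(u, v) = r_uu · N̂ = 10/sqrt(100*u^2 + 100*v^2 + 1),
  M(u, v) = r_uv · N̂ = 0,
  N(u, v) = r_vv · N̂ = 10/sqrt(100*u^2 + 100*v^2 + 1).
Evaluating at (u, v) = (-3, -3/2):
  L = 5*sqrt(1126)/563, M = 0, N = 5*sqrt(1126)/563.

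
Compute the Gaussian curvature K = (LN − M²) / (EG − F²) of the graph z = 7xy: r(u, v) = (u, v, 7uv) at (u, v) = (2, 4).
K = -49/962361

Coefficients of the first fundamental form: E = 49*v^2 + 1, F = 49*u*v, G = 49*u^2 + 1.
Coefficients of the second fundamental form: L = 0, M = 7/sqrt(49*u^2 + 49*v^2 + 1), N = 0.
Assemble K = (LN − M²)/(EG − F²) = -49/(2401*u^4 + 4802*u^2*v^2 + 98*u^2 + 2401*v^4 + 98*v^2 + 1). At (u, v) = (2, 4): K = -49/962361.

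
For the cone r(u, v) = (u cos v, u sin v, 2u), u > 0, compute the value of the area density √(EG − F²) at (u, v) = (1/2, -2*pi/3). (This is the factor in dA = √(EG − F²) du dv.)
√(EG − F²)|_{(1/2, -2*pi/3)} = sqrt(5)/2

E = 5, F = 0, G = u^2, so EG − F² = 5*u^2. Taking the positive square root: √(EG − F²) = sqrt(5)*Abs(u). At (u, v) = (1/2, -2*pi/3): sqrt(5)/2.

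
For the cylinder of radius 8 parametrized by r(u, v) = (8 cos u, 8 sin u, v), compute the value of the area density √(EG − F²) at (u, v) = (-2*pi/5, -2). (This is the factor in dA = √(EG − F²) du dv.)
√(EG − F²)|_{(-2*pi/5, -2)} = 8

E = 64, F = 0, G = 1, so EG − F² = 64. Taking the positive square root: √(EG − F²) = 8. At (u, v) = (-2*pi/5, -2): 8.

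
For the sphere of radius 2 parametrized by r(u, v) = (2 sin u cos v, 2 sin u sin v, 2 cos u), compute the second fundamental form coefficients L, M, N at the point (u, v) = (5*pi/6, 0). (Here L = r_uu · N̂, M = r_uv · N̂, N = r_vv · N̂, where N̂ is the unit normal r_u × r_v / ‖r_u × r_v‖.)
L = -2;  M = 0;  N = -1/2

Compute the unit normal N̂(u, v) = (sin(u)^2*cos(v)/Abs(sin(u)), sin(u)^2*sin(v)/Abs(sin(u)), sin(2*u)/(2*Abs(sin(u)))), and the second partials r_uu, r_uv, r_vv. Take dot products:
  L(u, v) = r_uu · N̂ = -2*sin(u)/Abs(sin(u)),
  M(u, v) = r_uv · N̂ = 0,
  N(u, v) = r_vv · N̂ = -2*sin(u)^3/Abs(sin(u)).
Evaluating at (u, v) = (5*pi/6, 0):
  L = -2, M = 0, N = -1/2.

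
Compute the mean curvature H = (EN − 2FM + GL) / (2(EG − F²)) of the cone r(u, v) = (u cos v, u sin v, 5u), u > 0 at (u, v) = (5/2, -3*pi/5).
H = sqrt(26)/26

With E = 26, F = 0, G = u^2, L = 0, M = 0, N = 5*sqrt(26)*u^2/(26*Abs(u)), assemble
  H = (EN − 2FM + GL) / (2(EG − F²)) = 5*sqrt(26)/(52*Abs(u)).
At (u, v) = (5/2, -3*pi/5): H = sqrt(26)/26.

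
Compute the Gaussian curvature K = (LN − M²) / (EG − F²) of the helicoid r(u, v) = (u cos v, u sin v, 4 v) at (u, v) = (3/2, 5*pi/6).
K = -256/5329

Coefficients of the first fundamental form: E = 1, F = 0, G = u^2 + 16.
Coefficients of the second fundamental form: L = 0, M = -4/sqrt(u^2 + 16), N = 0.
Assemble K = (LN − M²)/(EG − F²) = -16/(u^2 + 16)^2. At (u, v) = (3/2, 5*pi/6): K = -256/5329.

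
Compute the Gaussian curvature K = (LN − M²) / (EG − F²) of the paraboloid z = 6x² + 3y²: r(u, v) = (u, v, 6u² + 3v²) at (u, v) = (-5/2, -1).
K = 72/877969

Coefficients of the first fundamental form: E = 144*u^2 + 1, F = 72*u*v, G = 36*v^2 + 1.
Coefficients of the second fundamental form: L = 12/sqrt(144*u^2 + 36*v^2 + 1), M = 0, N = 6/sqrt(144*u^2 + 36*v^2 + 1).
Assemble K = (LN − M²)/(EG − F²) = 72/(20736*u^4 + 10368*u^2*v^2 + 288*u^2 + 1296*v^4 + 72*v^2 + 1). At (u, v) = (-5/2, -1): K = 72/877969.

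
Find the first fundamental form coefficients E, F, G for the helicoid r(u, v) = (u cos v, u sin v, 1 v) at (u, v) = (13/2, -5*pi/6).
E = 1;  F = 0;  G = 173/4

Partials: r_u = (cos(v), sin(v), 0), r_v = (-u*sin(v), u*cos(v), 1). As functions of (u, v):
  E = r_u · r_u = 1,
  F = r_u · r_v = 0,
  G = r_v · r_v = u^2 + 1.
Evaluating at (u, v) = (13/2, -5*pi/6): E = 1, F = 0, G = 173/4.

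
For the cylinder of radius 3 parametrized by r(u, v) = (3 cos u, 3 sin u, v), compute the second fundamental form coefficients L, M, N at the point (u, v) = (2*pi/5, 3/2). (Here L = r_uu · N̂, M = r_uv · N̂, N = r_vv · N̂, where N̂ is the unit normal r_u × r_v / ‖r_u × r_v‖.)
L = -3;  M = 0;  N = 0

Compute the unit normal N̂(u, v) = (cos(u), sin(u), 0), and the second partials r_uu, r_uv, r_vv. Take dot products:
  L(u, v) = r_uu · N̂ = -3,
  M(u, v) = r_uv · N̂ = 0,
  N(u, v) = r_vv · N̂ = 0.
Evaluating at (u, v) = (2*pi/5, 3/2):
  L = -3, M = 0, N = 0.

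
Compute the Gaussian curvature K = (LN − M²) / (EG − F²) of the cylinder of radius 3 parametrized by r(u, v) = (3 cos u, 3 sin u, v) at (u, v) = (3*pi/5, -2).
K = 0

Coefficients of the first fundamental form: E = 9, F = 0, G = 1.
Coefficients of the second fundamental form: L = -3, M = 0, N = 0.
Assemble K = (LN − M²)/(EG − F²) = 0. At (u, v) = (3*pi/5, -2): K = 0.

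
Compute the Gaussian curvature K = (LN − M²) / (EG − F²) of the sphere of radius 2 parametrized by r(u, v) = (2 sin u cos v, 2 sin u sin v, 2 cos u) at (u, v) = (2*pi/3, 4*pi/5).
K = 1/4

Coefficients of the first fundamental form: E = 4, F = 0, G = 4*sin(u)^2.
Coefficients of the second fundamental form: L = -2*sin(u)/Abs(sin(u)), M = 0, N = -2*sin(u)^3/Abs(sin(u)).
Assemble K = (LN − M²)/(EG − F²) = 1/4. At (u, v) = (2*pi/3, 4*pi/5): K = 1/4.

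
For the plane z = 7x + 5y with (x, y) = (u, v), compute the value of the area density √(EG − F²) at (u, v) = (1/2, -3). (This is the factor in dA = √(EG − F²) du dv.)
√(EG − F²)|_{(1/2, -3)} = 5*sqrt(3)

E = 50, F = 35, G = 26, so EG − F² = 75. Taking the positive square root: √(EG − F²) = 5*sqrt(3). At (u, v) = (1/2, -3): 5*sqrt(3).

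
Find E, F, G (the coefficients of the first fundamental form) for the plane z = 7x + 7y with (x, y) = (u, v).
E = 50;  F = 49;  G = 50

Compute partials: r_u = (1, 0, 7), r_v = (0, 1, 7). Then
  E = r_u · r_u = 50,
  F = r_u · r_v = 49,
  G = r_v · r_v = 50.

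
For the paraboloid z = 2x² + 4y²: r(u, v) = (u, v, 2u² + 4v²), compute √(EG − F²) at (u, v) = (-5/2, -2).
√(EG − F²)|_{(-5/2, -2)} = sqrt(357)

E = 16*u^2 + 1, F = 32*u*v, G = 64*v^2 + 1; EG − F² = 16*u^2 + 64*v^2 + 1; √(EG − F²) = sqrt(16*u^2 + 64*v^2 + 1). At the given point: sqrt(357).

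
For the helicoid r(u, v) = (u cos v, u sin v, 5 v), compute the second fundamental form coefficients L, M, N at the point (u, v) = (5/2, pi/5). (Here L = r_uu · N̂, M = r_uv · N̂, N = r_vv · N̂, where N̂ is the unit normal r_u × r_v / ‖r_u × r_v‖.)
L = 0;  M = -2*sqrt(5)/5;  N = 0

Compute the unit normal N̂(u, v) = (5*sin(v)/sqrt(u^2 + 25), -5*cos(v)/sqrt(u^2 + 25), u/sqrt(u^2 + 25)), and the second partials r_uu, r_uv, r_vv. Take dot products:
  L(u, v) = r_uu · N̂ = 0,
  M(u, v) = r_uv · N̂ = -5/sqrt(u^2 + 25),
  N(u, v) = r_vv · N̂ = 0.
Evaluating at (u, v) = (5/2, pi/5):
  L = 0, M = -2*sqrt(5)/5, N = 0.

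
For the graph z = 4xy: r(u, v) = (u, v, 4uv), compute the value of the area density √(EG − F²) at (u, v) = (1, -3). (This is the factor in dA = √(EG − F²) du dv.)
√(EG − F²)|_{(1, -3)} = sqrt(161)

E = 16*v^2 + 1, F = 16*u*v, G = 16*u^2 + 1, so EG − F² = 16*u^2 + 16*v^2 + 1. Taking the positive square root: √(EG − F²) = sqrt(16*u^2 + 16*v^2 + 1). At (u, v) = (1, -3): sqrt(161).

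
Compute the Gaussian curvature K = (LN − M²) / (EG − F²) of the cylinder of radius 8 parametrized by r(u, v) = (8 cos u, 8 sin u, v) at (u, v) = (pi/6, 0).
K = 0

Coefficients of the first fundamental form: E = 64, F = 0, G = 1.
Coefficients of the second fundamental form: L = -8, M = 0, N = 0.
Assemble K = (LN − M²)/(EG − F²) = 0. At (u, v) = (pi/6, 0): K = 0.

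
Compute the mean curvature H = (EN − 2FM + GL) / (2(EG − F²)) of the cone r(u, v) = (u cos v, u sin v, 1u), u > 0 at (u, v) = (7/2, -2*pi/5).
H = sqrt(2)/14

With E = 2, F = 0, G = u^2, L = 0, M = 0, N = sqrt(2)*u^2/(2*Abs(u)), assemble
  H = (EN − 2FM + GL) / (2(EG − F²)) = sqrt(2)/(4*Abs(u)).
At (u, v) = (7/2, -2*pi/5): H = sqrt(2)/14.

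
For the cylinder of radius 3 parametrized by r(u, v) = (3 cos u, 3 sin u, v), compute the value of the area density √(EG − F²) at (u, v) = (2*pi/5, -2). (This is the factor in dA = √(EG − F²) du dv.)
√(EG − F²)|_{(2*pi/5, -2)} = 3

E = 9, F = 0, G = 1, so EG − F² = 9. Taking the positive square root: √(EG − F²) = 3. At (u, v) = (2*pi/5, -2): 3.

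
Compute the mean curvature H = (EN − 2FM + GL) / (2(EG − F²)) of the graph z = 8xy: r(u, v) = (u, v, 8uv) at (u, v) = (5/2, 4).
H = -1024*sqrt(57)/81225

With E = 64*v^2 + 1, F = 64*u*v, G = 64*u^2 + 1, L = 0, M = 8/sqrt(64*u^2 + 64*v^2 + 1), N = 0, assemble
  H = (EN − 2FM + GL) / (2(EG − F²)) = -512*u*v/(64*u^2 + 64*v^2 + 1)^(3/2).
At (u, v) = (5/2, 4): H = -1024*sqrt(57)/81225.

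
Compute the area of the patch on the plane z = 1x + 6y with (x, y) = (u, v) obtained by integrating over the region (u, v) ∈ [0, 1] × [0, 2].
Area = 2*sqrt(38)

Area = ∫∫ √(EG − F²) du dv with √(EG − F²) = sqrt(38). Integrating over [0, 1] × [0, 2] gives 2*sqrt(38).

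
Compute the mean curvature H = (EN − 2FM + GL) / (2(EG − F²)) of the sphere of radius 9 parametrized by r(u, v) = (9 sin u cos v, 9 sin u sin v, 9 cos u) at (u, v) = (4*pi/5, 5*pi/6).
H = -1/9

With E = 81, F = 0, G = 81*sin(u)^2, L = -9*sin(u)/Abs(sin(u)), M = 0, N = -9*sin(u)^3/Abs(sin(u)), assemble
  H = (EN − 2FM + GL) / (2(EG − F²)) = -sin(u)/(9*Abs(sin(u))).
At (u, v) = (4*pi/5, 5*pi/6): H = -1/9.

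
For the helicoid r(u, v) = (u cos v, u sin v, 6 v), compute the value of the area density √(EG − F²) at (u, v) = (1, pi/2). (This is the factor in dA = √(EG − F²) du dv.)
√(EG − F²)|_{(1, pi/2)} = sqrt(37)

E = 1, F = 0, G = u^2 + 36, so EG − F² = u^2 + 36. Taking the positive square root: √(EG − F²) = sqrt(u^2 + 36). At (u, v) = (1, pi/2): sqrt(37).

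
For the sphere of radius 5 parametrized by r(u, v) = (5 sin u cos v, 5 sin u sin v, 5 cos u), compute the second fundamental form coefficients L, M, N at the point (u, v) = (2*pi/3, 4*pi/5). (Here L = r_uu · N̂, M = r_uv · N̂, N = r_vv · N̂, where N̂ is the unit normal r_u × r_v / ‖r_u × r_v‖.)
L = -5;  M = 0;  N = -15/4

Compute the unit normal N̂(u, v) = (sin(u)^2*cos(v)/Abs(sin(u)), sin(u)^2*sin(v)/Abs(sin(u)), sin(2*u)/(2*Abs(sin(u)))), and the second partials r_uu, r_uv, r_vv. Take dot products:
  L(u, v) = r_uu · N̂ = -5*sin(u)/Abs(sin(u)),
  M(u, v) = r_uv · N̂ = 0,
  N(u, v) = r_vv · N̂ = -5*sin(u)^3/Abs(sin(u)).
Evaluating at (u, v) = (2*pi/3, 4*pi/5):
  L = -5, M = 0, N = -15/4.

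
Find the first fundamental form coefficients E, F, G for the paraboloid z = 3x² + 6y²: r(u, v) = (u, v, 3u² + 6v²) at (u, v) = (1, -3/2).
E = 37;  F = -108;  G = 325

Partials: r_u = (1, 0, 6*u), r_v = (0, 1, 12*v). As functions of (u, v):
  E = r_u · r_u = 36*u^2 + 1,
  F = r_u · r_v = 72*u*v,
  G = r_v · r_v = 144*v^2 + 1.
Evaluating at (u, v) = (1, -3/2): E = 37, F = -108, G = 325.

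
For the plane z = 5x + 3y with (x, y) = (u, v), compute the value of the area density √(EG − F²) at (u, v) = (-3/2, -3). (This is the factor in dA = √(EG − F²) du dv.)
√(EG − F²)|_{(-3/2, -3)} = sqrt(35)

E = 26, F = 15, G = 10, so EG − F² = 35. Taking the positive square root: √(EG − F²) = sqrt(35). At (u, v) = (-3/2, -3): sqrt(35).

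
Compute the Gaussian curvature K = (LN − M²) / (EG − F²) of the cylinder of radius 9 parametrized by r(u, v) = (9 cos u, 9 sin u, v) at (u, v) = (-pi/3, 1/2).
K = 0

Coefficients of the first fundamental form: E = 81, F = 0, G = 1.
Coefficients of the second fundamental form: L = -9, M = 0, N = 0.
Assemble K = (LN − M²)/(EG − F²) = 0. At (u, v) = (-pi/3, 1/2): K = 0.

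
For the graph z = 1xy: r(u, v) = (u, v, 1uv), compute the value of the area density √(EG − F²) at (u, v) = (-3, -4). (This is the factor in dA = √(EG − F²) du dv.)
√(EG − F²)|_{(-3, -4)} = sqrt(26)

E = v^2 + 1, F = u*v, G = u^2 + 1, so EG − F² = u^2 + v^2 + 1. Taking the positive square root: √(EG − F²) = sqrt(u^2 + v^2 + 1). At (u, v) = (-3, -4): sqrt(26).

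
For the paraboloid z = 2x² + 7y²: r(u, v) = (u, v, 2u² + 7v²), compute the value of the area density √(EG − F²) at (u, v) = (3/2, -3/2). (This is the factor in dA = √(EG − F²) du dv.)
√(EG − F²)|_{(3/2, -3/2)} = sqrt(478)

E = 16*u^2 + 1, F = 56*u*v, G = 196*v^2 + 1, so EG − F² = 16*u^2 + 196*v^2 + 1. Taking the positive square root: √(EG − F²) = sqrt(16*u^2 + 196*v^2 + 1). At (u, v) = (3/2, -3/2): sqrt(478).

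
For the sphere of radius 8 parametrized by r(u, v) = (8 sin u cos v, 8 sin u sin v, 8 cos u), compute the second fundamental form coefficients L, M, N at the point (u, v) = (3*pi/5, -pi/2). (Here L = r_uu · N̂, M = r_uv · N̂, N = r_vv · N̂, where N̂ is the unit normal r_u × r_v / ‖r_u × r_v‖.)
L = -8;  M = 0;  N = -5 - sqrt(5)

Compute the unit normal N̂(u, v) = (sin(u)^2*cos(v)/Abs(sin(u)), sin(u)^2*sin(v)/Abs(sin(u)), sin(2*u)/(2*Abs(sin(u)))), and the second partials r_uu, r_uv, r_vv. Take dot products:
  L(u, v) = r_uu · N̂ = -8*sin(u)/Abs(sin(u)),
  M(u, v) = r_uv · N̂ = 0,
  N(u, v) = r_vv · N̂ = -8*sin(u)^3/Abs(sin(u)).
Evaluating at (u, v) = (3*pi/5, -pi/2):
  L = -8, M = 0, N = -5 - sqrt(5).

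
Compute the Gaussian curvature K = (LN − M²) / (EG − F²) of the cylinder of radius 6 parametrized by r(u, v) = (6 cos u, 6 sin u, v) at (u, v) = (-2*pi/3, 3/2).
K = 0

Coefficients of the first fundamental form: E = 36, F = 0, G = 1.
Coefficients of the second fundamental form: L = -6, M = 0, N = 0.
Assemble K = (LN − M²)/(EG − F²) = 0. At (u, v) = (-2*pi/3, 3/2): K = 0.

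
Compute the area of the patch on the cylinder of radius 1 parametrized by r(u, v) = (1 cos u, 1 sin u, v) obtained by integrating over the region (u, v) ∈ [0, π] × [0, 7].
Area = 7*pi

Area = ∫∫ √(EG − F²) du dv with √(EG − F²) = 1. Integrating over [0, π] × [0, 7] gives 7*pi.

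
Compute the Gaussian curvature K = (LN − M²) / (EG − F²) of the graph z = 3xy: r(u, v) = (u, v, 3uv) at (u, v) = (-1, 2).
K = -9/2116

Coefficients of the first fundamental form: E = 9*v^2 + 1, F = 9*u*v, G = 9*u^2 + 1.
Coefficients of the second fundamental form: L = 0, M = 3/sqrt(9*u^2 + 9*v^2 + 1), N = 0.
Assemble K = (LN − M²)/(EG − F²) = -9/(81*u^4 + 162*u^2*v^2 + 18*u^2 + 81*v^4 + 18*v^2 + 1). At (u, v) = (-1, 2): K = -9/2116.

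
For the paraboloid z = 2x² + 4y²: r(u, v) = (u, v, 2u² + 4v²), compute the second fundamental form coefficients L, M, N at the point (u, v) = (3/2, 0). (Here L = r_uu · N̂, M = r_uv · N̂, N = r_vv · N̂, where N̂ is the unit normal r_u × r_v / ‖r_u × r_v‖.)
L = 4*sqrt(37)/37;  M = 0;  N = 8*sqrt(37)/37

Compute the unit normal N̂(u, v) = (-4*u/sqrt(16*u^2 + 64*v^2 + 1), -8*v/sqrt(16*u^2 + 64*v^2 + 1), 1/sqrt(16*u^2 + 64*v^2 + 1)), and the second partials r_uu, r_uv, r_vv. Take dot products:
  L(u, v) = r_uu · N̂ = 4/sqrt(16*u^2 + 64*v^2 + 1),
  M(u, v) = r_uv · N̂ = 0,
  N(u, v) = r_vv · N̂ = 8/sqrt(16*u^2 + 64*v^2 + 1).
Evaluating at (u, v) = (3/2, 0):
  L = 4*sqrt(37)/37, M = 0, N = 8*sqrt(37)/37.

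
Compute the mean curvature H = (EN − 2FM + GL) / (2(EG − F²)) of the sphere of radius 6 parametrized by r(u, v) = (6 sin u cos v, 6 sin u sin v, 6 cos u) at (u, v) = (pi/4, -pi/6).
H = -1/6

With E = 36, F = 0, G = 36*sin(u)^2, L = -6*sin(u)/Abs(sin(u)), M = 0, N = -6*sin(u)^3/Abs(sin(u)), assemble
  H = (EN − 2FM + GL) / (2(EG − F²)) = -sin(u)/(6*Abs(sin(u))).
At (u, v) = (pi/4, -pi/6): H = -1/6.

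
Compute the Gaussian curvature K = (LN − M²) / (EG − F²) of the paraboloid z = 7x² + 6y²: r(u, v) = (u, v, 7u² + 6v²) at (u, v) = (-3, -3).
K = 168/9369721

Coefficients of the first fundamental form: E = 196*u^2 + 1, F = 168*u*v, G = 144*v^2 + 1.
Coefficients of the second fundamental form: L = 14/sqrt(196*u^2 + 144*v^2 + 1), M = 0, N = 12/sqrt(196*u^2 + 144*v^2 + 1).
Assemble K = (LN − M²)/(EG − F²) = 168/(38416*u^4 + 56448*u^2*v^2 + 392*u^2 + 20736*v^4 + 288*v^2 + 1). At (u, v) = (-3, -3): K = 168/9369721.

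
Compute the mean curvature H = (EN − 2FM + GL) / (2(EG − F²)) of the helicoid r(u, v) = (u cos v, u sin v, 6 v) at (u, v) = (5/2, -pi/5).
H = 0

With E = 1, F = 0, G = u^2 + 36, L = 0, M = -6/sqrt(u^2 + 36), N = 0, assemble
  H = (EN − 2FM + GL) / (2(EG − F²)) = 0.
At (u, v) = (5/2, -pi/5): H = 0.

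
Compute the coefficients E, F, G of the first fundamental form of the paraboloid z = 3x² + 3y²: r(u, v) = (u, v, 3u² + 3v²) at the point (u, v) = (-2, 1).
E = 145;  F = -72;  G = 37

Partials: r_u = (1, 0, 6*u), r_v = (0, 1, 6*v). As functions of (u, v):
  E = r_u · r_u = 36*u^2 + 1,
  F = r_u · r_v = 36*u*v,
  G = r_v · r_v = 36*v^2 + 1.
Evaluating at (u, v) = (-2, 1): E = 145, F = -72, G = 37.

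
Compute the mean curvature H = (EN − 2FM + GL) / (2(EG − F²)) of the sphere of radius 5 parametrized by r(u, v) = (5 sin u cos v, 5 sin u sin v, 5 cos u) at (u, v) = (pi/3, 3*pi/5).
H = -1/5

With E = 25, F = 0, G = 25*sin(u)^2, L = -5*sin(u)/Abs(sin(u)), M = 0, N = -5*sin(u)^3/Abs(sin(u)), assemble
  H = (EN − 2FM + GL) / (2(EG − F²)) = -sin(u)/(5*Abs(sin(u))).
At (u, v) = (pi/3, 3*pi/5): H = -1/5.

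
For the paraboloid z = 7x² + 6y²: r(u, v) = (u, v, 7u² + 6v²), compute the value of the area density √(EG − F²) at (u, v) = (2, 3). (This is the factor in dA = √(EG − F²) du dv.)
√(EG − F²)|_{(2, 3)} = sqrt(2081)

E = 196*u^2 + 1, F = 168*u*v, G = 144*v^2 + 1, so EG − F² = 196*u^2 + 144*v^2 + 1. Taking the positive square root: √(EG − F²) = sqrt(196*u^2 + 144*v^2 + 1). At (u, v) = (2, 3): sqrt(2081).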